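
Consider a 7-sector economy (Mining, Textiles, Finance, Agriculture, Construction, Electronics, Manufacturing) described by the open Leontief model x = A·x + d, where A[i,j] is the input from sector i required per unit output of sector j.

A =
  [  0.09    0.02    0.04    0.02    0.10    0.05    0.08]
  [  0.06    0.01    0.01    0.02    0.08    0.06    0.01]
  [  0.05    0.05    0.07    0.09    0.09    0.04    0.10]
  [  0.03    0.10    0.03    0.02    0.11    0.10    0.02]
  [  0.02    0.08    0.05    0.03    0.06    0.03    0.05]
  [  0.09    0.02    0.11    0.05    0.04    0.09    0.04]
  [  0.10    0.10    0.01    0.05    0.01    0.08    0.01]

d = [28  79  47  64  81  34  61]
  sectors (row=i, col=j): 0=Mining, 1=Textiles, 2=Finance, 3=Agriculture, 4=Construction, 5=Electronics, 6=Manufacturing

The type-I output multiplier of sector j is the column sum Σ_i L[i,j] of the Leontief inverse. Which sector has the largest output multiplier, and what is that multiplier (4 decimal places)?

Construction (1.7867)

Form M = I − A:
  [  0.91   -0.02   -0.04   -0.02   -0.10   -0.05   -0.08]
  [ -0.06    0.99   -0.01   -0.02   -0.08   -0.06   -0.01]
  [ -0.05   -0.05    0.93   -0.09   -0.09   -0.04   -0.10]
  [ -0.03   -0.10   -0.03    0.98   -0.11   -0.10   -0.02]
  [ -0.02   -0.08   -0.05   -0.03    0.94   -0.03   -0.05]
  [ -0.09   -0.02   -0.11   -0.05   -0.04    0.91   -0.04]
  [ -0.10   -0.10   -0.01   -0.05   -0.01   -0.08    0.99]
Leontief inverse L = M⁻¹:
  [  1.1319    0.0554    0.0700    0.0452    0.1421    0.0883    0.1108]
  [  0.0848    1.0304    0.0319    0.0348    0.1077    0.0840    0.0300]
  [  0.0978    0.0969    1.1043    0.1212    0.1438    0.0901    0.1338]
  [  0.0689    0.1301    0.0633    1.0445    0.1531    0.1392    0.0477]
  [  0.0505    0.1065    0.0717    0.0500    1.0943    0.0608    0.0711]
  [  0.1378    0.0571    0.1494    0.0825    0.0926    1.1359    0.0790]
  [  0.1390    0.1229    0.0374    0.0692    0.0530    0.1177    1.0352]
Total output x = L · d:
  x_0 = 1.1319·28 + 0.0554·79 + 0.0700·47 + 0.0452·64 + 0.1421·81 + 0.0883·34 + 0.1108·61 = 63.5178
  x_1 = 0.0848·28 + 1.0304·79 + 0.0319·47 + 0.0348·64 + 0.1077·81 + 0.0840·34 + 0.0300·61 = 100.9161
  x_2 = 0.0978·28 + 0.0969·79 + 1.1043·47 + 0.1212·64 + 0.1438·81 + 0.0901·34 + 0.1338·61 = 92.9316
  x_3 = 0.0689·28 + 0.1301·79 + 0.0633·47 + 1.0445·64 + 0.1531·81 + 0.1392·34 + 0.0477·61 = 102.0719
  x_4 = 0.0505·28 + 0.1065·79 + 0.0717·47 + 0.0500·64 + 1.0943·81 + 0.0608·34 + 0.0711·61 = 111.4494
  x_5 = 0.1378·28 + 0.0571·79 + 0.1494·47 + 0.0825·64 + 0.0926·81 + 1.1359·34 + 0.0790·61 = 71.6135
  x_6 = 0.1390·28 + 0.1229·79 + 0.0374·47 + 0.0692·64 + 0.0530·81 + 0.1177·34 + 1.0352·61 = 91.2322
Output multipliers (column sums of L):
  Mining: 1.7107
  Textiles: 1.5994
  Finance: 1.5280
  Agriculture: 1.4475
  Construction: 1.7867
  Electronics: 1.7160
  Manufacturing: 1.5076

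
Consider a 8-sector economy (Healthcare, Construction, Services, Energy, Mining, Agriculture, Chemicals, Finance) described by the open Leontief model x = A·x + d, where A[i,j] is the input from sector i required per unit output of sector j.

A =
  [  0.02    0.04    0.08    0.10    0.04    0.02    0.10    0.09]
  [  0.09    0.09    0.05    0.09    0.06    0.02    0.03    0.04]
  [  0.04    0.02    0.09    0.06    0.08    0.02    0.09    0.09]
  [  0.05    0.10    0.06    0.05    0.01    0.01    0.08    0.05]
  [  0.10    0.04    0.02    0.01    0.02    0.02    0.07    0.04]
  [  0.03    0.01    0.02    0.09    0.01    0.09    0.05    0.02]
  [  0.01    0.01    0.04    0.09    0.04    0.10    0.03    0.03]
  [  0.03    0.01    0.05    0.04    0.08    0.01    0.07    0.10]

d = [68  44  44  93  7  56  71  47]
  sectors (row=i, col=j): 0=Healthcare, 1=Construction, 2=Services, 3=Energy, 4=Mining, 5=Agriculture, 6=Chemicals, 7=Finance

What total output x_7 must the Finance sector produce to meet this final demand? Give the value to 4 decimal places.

Form M = I − A:
  [  0.98   -0.04   -0.08   -0.10   -0.04   -0.02   -0.10   -0.09]
  [ -0.09    0.91   -0.05   -0.09   -0.06   -0.02   -0.03   -0.04]
  [ -0.04   -0.02    0.91   -0.06   -0.08   -0.02   -0.09   -0.09]
  [ -0.05   -0.10   -0.06    0.95   -0.01   -0.01   -0.08   -0.05]
  [ -0.10   -0.04   -0.02   -0.01    0.98   -0.02   -0.07   -0.04]
  [ -0.03   -0.01   -0.02   -0.09   -0.01    0.91   -0.05   -0.02]
  [ -0.01   -0.01   -0.04   -0.09   -0.04   -0.10    0.97   -0.03]
  [ -0.03   -0.01   -0.05   -0.04   -0.08   -0.01   -0.07    0.90]
Leontief inverse L = M⁻¹:
  [  1.0551    0.0729    0.1239    0.1517    0.0773    0.0492    0.1532    0.1392]
  [  0.1294    1.1290    0.0945    0.1434    0.0947    0.0436    0.0843    0.0885]
  [  0.0756    0.0491    1.1332    0.1097    0.1176    0.0489    0.1446    0.1403]
  [  0.0818    0.1312    0.0991    1.0993    0.0436    0.0345    0.1239    0.0918]
  [  0.1212    0.0602    0.0498    0.0496    1.0443    0.0410    0.1058    0.0734]
  [  0.0505    0.0321    0.0459    0.1269    0.0277    1.1134    0.0837    0.0469]
  [  0.0349    0.0334    0.0675    0.1271    0.0600    0.1236    1.0673    0.0598]
  [  0.0585    0.0318    0.0827    0.0773    0.1099    0.0320    0.1129    1.1403]
Total output x = L · d:
  x_0 = 1.0551·68 + 0.0729·44 + 0.1239·44 + 0.1517·93 + 0.0773·7 + 0.0492·56 + 0.1532·71 + 0.1392·47 = 115.2327
  x_1 = 0.1294·68 + 1.1290·44 + 0.0945·44 + 0.1434·93 + 0.0947·7 + 0.0436·56 + 0.0843·71 + 0.0885·47 = 89.2204
  x_2 = 0.0756·68 + 0.0491·44 + 1.1332·44 + 0.1097·93 + 0.1176·7 + 0.0489·56 + 0.1446·71 + 0.1403·47 = 87.7849
  x_3 = 0.0818·68 + 0.1312·44 + 0.0991·44 + 1.0993·93 + 0.0436·7 + 0.0345·56 + 0.1239·71 + 0.0918·47 = 133.2752
  x_4 = 0.1212·68 + 0.0602·44 + 0.0498·44 + 0.0496·93 + 1.0443·7 + 0.0410·56 + 0.1058·71 + 0.0734·47 = 38.2680
  x_5 = 0.0505·68 + 0.0321·44 + 0.0459·44 + 0.1269·93 + 0.0277·7 + 1.1134·56 + 0.0837·71 + 0.0469·47 = 89.3607
  x_6 = 0.0349·68 + 0.0334·44 + 0.0675·44 + 0.1271·93 + 0.0600·7 + 0.1236·56 + 1.0673·71 + 0.0598·47 = 104.5659
  x_7 = 0.0585·68 + 0.0318·44 + 0.0827·44 + 0.0773·93 + 0.1099·7 + 0.0320·56 + 0.1129·71 + 1.1403·47 = 80.3823

80.3823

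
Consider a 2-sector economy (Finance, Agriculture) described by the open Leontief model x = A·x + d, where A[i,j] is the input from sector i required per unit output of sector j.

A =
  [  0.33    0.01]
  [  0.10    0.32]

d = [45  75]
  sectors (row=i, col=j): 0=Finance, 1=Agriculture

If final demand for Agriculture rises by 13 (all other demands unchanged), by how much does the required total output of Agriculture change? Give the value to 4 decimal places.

19.1597

Form M = I − A:
  [  0.67   -0.01]
  [ -0.10    0.68]
Leontief inverse L = M⁻¹:
  [  1.4958    0.0220]
  [  0.2200    1.4738]
Total output x = L · d:
  x_0 = 1.4958·45 + 0.0220·75 = 68.9617
  x_1 = 0.2200·45 + 1.4738·75 = 120.4355
Δx_1 = L[1,1] · Δd_1 = 1.4738 · 13 = 19.1597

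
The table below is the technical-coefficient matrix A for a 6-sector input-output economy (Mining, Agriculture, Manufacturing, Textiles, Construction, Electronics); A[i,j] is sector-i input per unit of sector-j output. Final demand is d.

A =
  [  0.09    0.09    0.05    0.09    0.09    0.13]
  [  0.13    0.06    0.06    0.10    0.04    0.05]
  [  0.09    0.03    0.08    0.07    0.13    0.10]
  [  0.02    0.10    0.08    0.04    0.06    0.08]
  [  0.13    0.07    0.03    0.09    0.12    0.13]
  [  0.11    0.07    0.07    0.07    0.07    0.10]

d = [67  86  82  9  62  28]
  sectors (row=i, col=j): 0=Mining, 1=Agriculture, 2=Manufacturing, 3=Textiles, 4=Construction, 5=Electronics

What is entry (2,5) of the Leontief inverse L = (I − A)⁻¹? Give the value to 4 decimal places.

Form M = I − A:
  [  0.91   -0.09   -0.05   -0.09   -0.09   -0.13]
  [ -0.13    0.94   -0.06   -0.10   -0.04   -0.05]
  [ -0.09   -0.03    0.92   -0.07   -0.13   -0.10]
  [ -0.02   -0.10   -0.08    0.96   -0.06   -0.08]
  [ -0.13   -0.07   -0.03   -0.09    0.88   -0.13]
  [ -0.11   -0.07   -0.07   -0.07   -0.07    0.90]
Leontief inverse L = M⁻¹:
  [  1.1913    0.1665    0.1141    0.1710    0.1766    0.2347]
  [  0.2075    1.1232    0.1128    0.1650    0.1110    0.1356]
  [  0.1861    0.1011    1.1390    0.1463    0.2181    0.2036]
  [  0.0937    0.1501    0.1258    1.0977    0.1218    0.1510]
  [  0.2383    0.1533    0.0965    0.1769    1.2135    0.2447]
  [  0.2020    0.1392    0.1286    0.1443    0.1510    1.1970]
Total output x = L · d:
  x_0 = 1.1913·67 + 0.1665·86 + 0.1141·82 + 0.1710·9 + 0.1766·62 + 0.2347·28 = 122.5575
  x_1 = 0.2075·67 + 1.1232·86 + 0.1128·82 + 0.1650·9 + 0.1110·62 + 0.1356·28 = 131.9097
  x_2 = 0.1861·67 + 0.1011·86 + 1.1390·82 + 0.1463·9 + 0.2181·62 + 0.2036·28 = 135.0954
  x_3 = 0.0937·67 + 0.1501·86 + 0.1258·82 + 1.0977·9 + 0.1218·62 + 0.1510·28 = 51.1588
  x_4 = 0.2383·67 + 0.1533·86 + 0.0965·82 + 0.1769·9 + 1.2135·62 + 0.2447·28 = 120.7419
  x_5 = 0.2020·67 + 0.1392·86 + 0.1286·82 + 0.1443·9 + 0.1510·62 + 1.1970·28 = 80.2275

L[2,5] = 0.2036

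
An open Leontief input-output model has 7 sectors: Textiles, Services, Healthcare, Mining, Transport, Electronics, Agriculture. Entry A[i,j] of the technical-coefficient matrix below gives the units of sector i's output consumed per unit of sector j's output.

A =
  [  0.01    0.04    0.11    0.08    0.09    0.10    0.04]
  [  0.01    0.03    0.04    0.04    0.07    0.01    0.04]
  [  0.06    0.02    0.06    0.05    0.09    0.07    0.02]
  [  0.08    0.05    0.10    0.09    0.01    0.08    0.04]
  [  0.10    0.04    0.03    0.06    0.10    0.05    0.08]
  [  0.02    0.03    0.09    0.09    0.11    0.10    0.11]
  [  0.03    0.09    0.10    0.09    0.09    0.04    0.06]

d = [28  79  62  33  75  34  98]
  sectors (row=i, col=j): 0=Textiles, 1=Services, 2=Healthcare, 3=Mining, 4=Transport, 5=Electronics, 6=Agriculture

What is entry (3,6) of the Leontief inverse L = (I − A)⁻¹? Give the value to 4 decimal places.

Form M = I − A:
  [  0.99   -0.04   -0.11   -0.08   -0.09   -0.10   -0.04]
  [ -0.01    0.97   -0.04   -0.04   -0.07   -0.01   -0.04]
  [ -0.06   -0.02    0.94   -0.05   -0.09   -0.07   -0.02]
  [ -0.08   -0.05   -0.10    0.91   -0.01   -0.08   -0.04]
  [ -0.10   -0.04   -0.03   -0.06    0.90   -0.05   -0.08]
  [ -0.02   -0.03   -0.09   -0.09   -0.11    0.90   -0.11]
  [ -0.03   -0.09   -0.10   -0.09   -0.09   -0.04    0.94]
Leontief inverse L = M⁻¹:
  [  1.0543    0.0739    0.1709    0.1400    0.1579    0.1565    0.0894]
  [  0.0335    1.0486    0.0694    0.0694    0.1033    0.0355    0.0634]
  [  0.0945    0.0470    1.1096    0.0984    0.1454    0.1168    0.0599]
  [  0.1160    0.0822    0.1634    1.1481    0.0720    0.1363    0.0828]
  [  0.1401    0.0772    0.0935    0.1209    1.1675    0.1050    0.1280]
  [  0.0718    0.0744    0.1646    0.1632    0.1906    1.1653    0.1693]
  [  0.0745    0.1262    0.1617    0.1500    0.1572    0.0935    1.1065]
Total output x = L · d:
  x_0 = 1.0543·28 + 0.0739·79 + 0.1709·62 + 0.1400·33 + 0.1579·75 + 0.1565·34 + 0.0894·98 = 76.4945
  x_1 = 0.0335·28 + 1.0486·79 + 0.0694·62 + 0.0694·33 + 0.1033·75 + 0.0355·34 + 0.0634·98 = 105.5345
  x_2 = 0.0945·28 + 0.0470·79 + 1.1096·62 + 0.0984·33 + 0.1454·75 + 0.1168·34 + 0.0599·98 = 99.1456
  x_3 = 0.1160·28 + 0.0822·79 + 0.1634·62 + 1.1481·33 + 0.0720·75 + 0.1363·34 + 0.0828·98 = 75.9139
  x_4 = 0.1401·28 + 0.0772·79 + 0.0935·62 + 0.1209·33 + 1.1675·75 + 0.1050·34 + 0.1280·98 = 123.4824
  x_5 = 0.0718·28 + 0.0744·79 + 0.1646·62 + 0.1632·33 + 0.1906·75 + 1.1653·34 + 0.1693·98 = 93.9807
  x_6 = 0.0745·28 + 0.1262·79 + 0.1617·62 + 0.1500·33 + 0.1572·75 + 0.0935·34 + 1.1065·98 = 150.4387

L[3,6] = 0.0828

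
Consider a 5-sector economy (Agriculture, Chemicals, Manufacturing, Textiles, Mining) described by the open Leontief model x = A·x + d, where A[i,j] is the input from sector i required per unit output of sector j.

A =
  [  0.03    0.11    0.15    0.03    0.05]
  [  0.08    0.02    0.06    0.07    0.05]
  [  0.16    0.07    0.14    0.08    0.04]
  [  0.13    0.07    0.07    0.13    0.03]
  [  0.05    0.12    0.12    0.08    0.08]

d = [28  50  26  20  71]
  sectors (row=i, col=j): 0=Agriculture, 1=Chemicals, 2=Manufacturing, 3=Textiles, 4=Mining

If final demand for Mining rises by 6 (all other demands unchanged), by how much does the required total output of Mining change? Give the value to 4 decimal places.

6.6989

Form M = I − A:
  [  0.97   -0.11   -0.15   -0.03   -0.05]
  [ -0.08    0.98   -0.06   -0.07   -0.05]
  [ -0.16   -0.07    0.86   -0.08   -0.04]
  [ -0.13   -0.07   -0.07    0.87   -0.03]
  [ -0.05   -0.12   -0.12   -0.08    0.92]
Leontief inverse L = M⁻¹:
  [  1.0943    0.1538    0.2191    0.0776    0.0799]
  [  0.1243    1.0591    0.1144    0.1067    0.0728]
  [  0.2378    0.1346    1.2360    0.1399    0.0785]
  [  0.1969    0.1251    0.1483    1.1857    0.0626]
  [  0.1238    0.1749    0.2009    0.1395    1.1165]
Total output x = L · d:
  x_0 = 1.0943·28 + 0.1538·50 + 0.2191·26 + 0.0776·20 + 0.0799·71 = 51.2481
  x_1 = 0.1243·28 + 1.0591·50 + 0.1144·26 + 0.1067·20 + 0.0728·71 = 66.7074
  x_2 = 0.2378·28 + 0.1346·50 + 1.2360·26 + 0.1399·20 + 0.0785·71 = 53.8972
  x_3 = 0.1969·28 + 0.1251·50 + 0.1483·26 + 1.1857·20 + 0.0626·71 = 43.7810
  x_4 = 0.1238·28 + 0.1749·50 + 0.2009·26 + 0.1395·20 + 1.1165·71 = 99.4972
Δx_4 = L[4,4] · Δd_4 = 1.1165 · 6 = 6.6989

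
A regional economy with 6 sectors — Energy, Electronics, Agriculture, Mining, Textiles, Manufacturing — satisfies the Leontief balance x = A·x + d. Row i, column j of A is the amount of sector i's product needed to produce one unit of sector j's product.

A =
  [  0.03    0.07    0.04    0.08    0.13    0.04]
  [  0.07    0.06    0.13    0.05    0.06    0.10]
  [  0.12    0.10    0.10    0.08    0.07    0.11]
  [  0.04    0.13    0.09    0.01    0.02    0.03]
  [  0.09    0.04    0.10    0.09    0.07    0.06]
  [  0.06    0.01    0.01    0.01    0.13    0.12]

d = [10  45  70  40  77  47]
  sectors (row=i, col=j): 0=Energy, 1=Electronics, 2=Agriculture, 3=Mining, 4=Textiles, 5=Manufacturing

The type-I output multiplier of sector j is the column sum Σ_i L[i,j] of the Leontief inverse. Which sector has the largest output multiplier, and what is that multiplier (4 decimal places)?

Form M = I − A:
  [  0.97   -0.07   -0.04   -0.08   -0.13   -0.04]
  [ -0.07    0.94   -0.13   -0.05   -0.06   -0.10]
  [ -0.12   -0.10    0.90   -0.08   -0.07   -0.11]
  [ -0.04   -0.13   -0.09    0.99   -0.02   -0.03]
  [ -0.09   -0.04   -0.10   -0.09    0.93   -0.06]
  [ -0.06   -0.01   -0.01   -0.01   -0.13    0.88]
Leontief inverse L = M⁻¹:
  [  1.0786    0.1157    0.0976    0.1182    0.1808    0.0907]
  [  0.1308    1.1147    0.1928    0.0960    0.1304    0.1689]
  [  0.1892    0.1665    1.1764    0.1348    0.1552    0.1897]
  [  0.0839    0.1693    0.1409    1.0437    0.0670    0.0808]
  [  0.1449    0.0959    0.1609    0.1338    1.1334    0.1194]
  [  0.0995    0.0385    0.0476    0.0423    0.1838    1.1652]
Total output x = L · d:
  x_0 = 1.0786·10 + 0.1157·45 + 0.0976·70 + 0.1182·40 + 0.1808·77 + 0.0907·47 = 45.7401
  x_1 = 0.1308·10 + 1.1147·45 + 0.1928·70 + 0.0960·40 + 0.1304·77 + 0.1689·47 = 86.7815
  x_2 = 0.1892·10 + 0.1665·45 + 1.1764·70 + 0.1348·40 + 0.1552·77 + 0.1897·47 = 117.9902
  x_3 = 0.0839·10 + 0.1693·45 + 0.1409·70 + 1.0437·40 + 0.0670·77 + 0.0808·47 = 69.0260
  x_4 = 0.1449·10 + 0.0959·45 + 0.1609·70 + 0.1338·40 + 1.1334·77 + 0.1194·47 = 115.2680
  x_5 = 0.0995·10 + 0.0385·45 + 0.0476·70 + 0.0423·40 + 0.1838·77 + 1.1652·47 = 76.6673
Output multipliers (column sums of L):
  Energy: 1.7270
  Electronics: 1.7007
  Agriculture: 1.8162
  Mining: 1.5689
  Textiles: 1.8505
  Manufacturing: 1.8148

Textiles (1.8505)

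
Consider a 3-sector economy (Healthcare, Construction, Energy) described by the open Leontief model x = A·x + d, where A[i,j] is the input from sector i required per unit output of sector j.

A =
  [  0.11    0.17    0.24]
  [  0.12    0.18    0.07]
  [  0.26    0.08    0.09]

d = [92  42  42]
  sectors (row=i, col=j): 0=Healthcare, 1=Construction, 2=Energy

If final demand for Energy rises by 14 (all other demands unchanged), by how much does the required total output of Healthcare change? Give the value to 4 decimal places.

Form M = I − A:
  [  0.89   -0.17   -0.24]
  [ -0.12    0.82   -0.07]
  [ -0.26   -0.08    0.91]
Leontief inverse L = M⁻¹:
  [  1.2681    0.2978    0.3574]
  [  0.2181    1.2800    0.1560]
  [  0.3815    0.1976    1.2147]
Total output x = L · d:
  x_0 = 1.2681·92 + 0.2978·42 + 0.3574·42 = 144.1846
  x_1 = 0.2181·92 + 1.2800·42 + 0.1560·42 = 80.3796
  x_2 = 0.3815·92 + 0.1976·42 + 1.2147·42 = 94.4158
Δx_0 = L[0,2] · Δd_2 = 0.3574 · 14 = 5.0030

5.0030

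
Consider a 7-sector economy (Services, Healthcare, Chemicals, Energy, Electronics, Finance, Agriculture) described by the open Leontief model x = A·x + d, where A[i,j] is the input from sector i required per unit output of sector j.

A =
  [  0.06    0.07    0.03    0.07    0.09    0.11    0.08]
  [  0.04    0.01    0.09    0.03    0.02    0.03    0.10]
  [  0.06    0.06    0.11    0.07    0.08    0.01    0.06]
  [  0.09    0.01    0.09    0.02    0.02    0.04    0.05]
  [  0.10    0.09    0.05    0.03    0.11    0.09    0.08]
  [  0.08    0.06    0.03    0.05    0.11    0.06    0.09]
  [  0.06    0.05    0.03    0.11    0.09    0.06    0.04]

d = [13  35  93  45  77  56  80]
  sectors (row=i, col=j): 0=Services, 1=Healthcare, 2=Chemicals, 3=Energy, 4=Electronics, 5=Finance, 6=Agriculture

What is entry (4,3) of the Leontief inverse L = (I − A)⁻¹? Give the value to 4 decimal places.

Form M = I − A:
  [  0.94   -0.07   -0.03   -0.07   -0.09   -0.11   -0.08]
  [ -0.04    0.99   -0.09   -0.03   -0.02   -0.03   -0.10]
  [ -0.06   -0.06    0.89   -0.07   -0.08   -0.01   -0.06]
  [ -0.09   -0.01   -0.09    0.98   -0.02   -0.04   -0.05]
  [ -0.10   -0.09   -0.05   -0.03    0.89   -0.09   -0.08]
  [ -0.08   -0.06   -0.03   -0.05   -0.11    0.94   -0.09]
  [ -0.06   -0.05   -0.03   -0.11   -0.09   -0.06    0.96]
Leontief inverse L = M⁻¹:
  [  1.1263    0.1180    0.0817    0.1198    0.1620    0.1664    0.1466]
  [  0.0797    1.0407    0.1251    0.0671    0.0658    0.0618    0.1376]
  [  0.1164    0.1017    1.1630    0.1146    0.1397    0.0549    0.1157]
  [  0.1303    0.0427    0.1249    1.0560    0.0676    0.0751    0.0908]
  [  0.1706    0.1446    0.1062    0.0857    1.1901    0.1531    0.1539]
  [  0.1429    0.1075    0.0785    0.0987    0.1795    1.1159    0.1527]
  [  0.1180    0.0899    0.0771    0.1498    0.1484    0.1080    1.0960]
Total output x = L · d:
  x_0 = 1.1263·13 + 0.1180·35 + 0.0817·93 + 0.1198·45 + 0.1620·77 + 0.1664·56 + 0.1466·80 = 65.2741
  x_1 = 0.0797·13 + 1.0407·35 + 0.1251·93 + 0.0671·45 + 0.0658·77 + 0.0618·56 + 0.1376·80 = 71.6535
  x_2 = 0.1164·13 + 0.1017·35 + 1.1630·93 + 0.1146·45 + 0.1397·77 + 0.0549·56 + 0.1157·80 = 141.4754
  x_3 = 0.1303·13 + 0.0427·35 + 0.1249·93 + 1.0560·45 + 0.0676·77 + 0.0751·56 + 0.0908·80 = 78.9984
  x_4 = 0.1706·13 + 0.1446·35 + 0.1062·93 + 0.0857·45 + 1.1901·77 + 0.1531·56 + 0.1539·80 = 133.5406
  x_5 = 0.1429·13 + 0.1075·35 + 0.0785·93 + 0.0987·45 + 0.1795·77 + 1.1159·56 + 0.1527·80 = 105.8966
  x_6 = 0.1180·13 + 0.0899·35 + 0.0771·93 + 0.1498·45 + 0.1484·77 + 0.1080·56 + 1.0960·80 = 123.7559

L[4,3] = 0.0857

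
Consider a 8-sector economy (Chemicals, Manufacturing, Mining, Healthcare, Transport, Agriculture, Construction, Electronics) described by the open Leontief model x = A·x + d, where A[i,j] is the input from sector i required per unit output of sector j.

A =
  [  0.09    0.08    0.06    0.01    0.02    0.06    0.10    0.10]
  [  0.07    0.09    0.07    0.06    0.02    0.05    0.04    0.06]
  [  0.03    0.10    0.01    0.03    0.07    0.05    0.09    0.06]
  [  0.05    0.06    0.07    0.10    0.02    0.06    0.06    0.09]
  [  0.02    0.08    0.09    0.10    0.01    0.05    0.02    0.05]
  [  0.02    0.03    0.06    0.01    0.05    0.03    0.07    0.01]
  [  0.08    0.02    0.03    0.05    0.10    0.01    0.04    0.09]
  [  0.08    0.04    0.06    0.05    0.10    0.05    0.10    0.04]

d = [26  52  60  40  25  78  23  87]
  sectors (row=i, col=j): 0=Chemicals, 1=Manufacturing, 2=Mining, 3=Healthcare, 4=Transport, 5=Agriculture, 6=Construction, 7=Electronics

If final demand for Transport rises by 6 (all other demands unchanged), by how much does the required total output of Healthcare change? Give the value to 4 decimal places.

Form M = I − A:
  [  0.91   -0.08   -0.06   -0.01   -0.02   -0.06   -0.10   -0.10]
  [ -0.07    0.91   -0.07   -0.06   -0.02   -0.05   -0.04   -0.06]
  [ -0.03   -0.10    0.99   -0.03   -0.07   -0.05   -0.09   -0.06]
  [ -0.05   -0.06   -0.07    0.90   -0.02   -0.06   -0.06   -0.09]
  [ -0.02   -0.08   -0.09   -0.10    0.99   -0.05   -0.02   -0.05]
  [ -0.02   -0.03   -0.06   -0.01   -0.05    0.97   -0.07   -0.01]
  [ -0.08   -0.02   -0.03   -0.05   -0.10   -0.01    0.96   -0.09]
  [ -0.08   -0.04   -0.06   -0.05   -0.10   -0.05   -0.10    0.96]
Leontief inverse L = M⁻¹:
  [  1.1483    0.1370    0.1104    0.0528    0.0727    0.1008    0.1645    0.1603]
  [  0.1192    1.1443    0.1161    0.1010    0.0615    0.0886    0.0969    0.1139]
  [  0.0762    0.1478    1.0562    0.0728    0.1099    0.0840    0.1375    0.1095]
  [  0.1038    0.1168    0.1210    1.1480    0.0689    0.1022    0.1232    0.1495]
  [  0.0618    0.1299    0.1314    0.1405    1.0475    0.0858    0.0712    0.0981]
  [  0.0467    0.0613    0.0859    0.0355    0.0764    1.0507    0.1002    0.0417]
  [  0.1253    0.0694    0.0761    0.0929    0.1380    0.0466    1.0915    0.1409]
  [  0.1328    0.0984    0.1124    0.0991    0.1466    0.0912    0.1591    1.1015]
Total output x = L · d:
  x_0 = 1.1483·26 + 0.1370·52 + 0.1104·60 + 0.0528·40 + 0.0727·25 + 0.1008·78 + 0.1645·23 + 0.1603·87 = 73.1255
  x_1 = 0.1192·26 + 1.1443·52 + 0.1161·60 + 0.1010·40 + 0.0615·25 + 0.0886·78 + 0.0969·23 + 0.1139·87 = 94.1943
  x_2 = 0.0762·26 + 0.1478·52 + 1.0562·60 + 0.0728·40 + 0.1099·25 + 0.0840·78 + 0.1375·23 + 0.1095·87 = 97.9356
  x_3 = 0.1038·26 + 0.1168·52 + 0.1210·60 + 1.1480·40 + 0.0689·25 + 0.1022·78 + 0.1232·23 + 0.1495·87 = 87.4913
  x_4 = 0.0618·26 + 0.1299·52 + 0.1314·60 + 0.1405·40 + 1.0475·25 + 0.0858·78 + 0.0712·23 + 0.0981·87 = 64.9181
  x_5 = 0.0467·26 + 0.0613·52 + 0.0859·60 + 0.0355·40 + 0.0764·25 + 1.0507·78 + 0.1002·23 + 0.0417·87 = 100.7751
  x_6 = 0.1253·26 + 0.0694·52 + 0.0761·60 + 0.0929·40 + 0.1380·25 + 0.0466·78 + 1.0915·23 + 0.1409·87 = 59.5882
  x_7 = 0.1328·26 + 0.0984·52 + 0.1124·60 + 0.0991·40 + 0.1466·25 + 0.0912·78 + 0.1591·23 + 1.1015·87 = 129.5395
Δx_3 = L[3,4] · Δd_4 = 0.0689 · 6 = 0.4135

0.4135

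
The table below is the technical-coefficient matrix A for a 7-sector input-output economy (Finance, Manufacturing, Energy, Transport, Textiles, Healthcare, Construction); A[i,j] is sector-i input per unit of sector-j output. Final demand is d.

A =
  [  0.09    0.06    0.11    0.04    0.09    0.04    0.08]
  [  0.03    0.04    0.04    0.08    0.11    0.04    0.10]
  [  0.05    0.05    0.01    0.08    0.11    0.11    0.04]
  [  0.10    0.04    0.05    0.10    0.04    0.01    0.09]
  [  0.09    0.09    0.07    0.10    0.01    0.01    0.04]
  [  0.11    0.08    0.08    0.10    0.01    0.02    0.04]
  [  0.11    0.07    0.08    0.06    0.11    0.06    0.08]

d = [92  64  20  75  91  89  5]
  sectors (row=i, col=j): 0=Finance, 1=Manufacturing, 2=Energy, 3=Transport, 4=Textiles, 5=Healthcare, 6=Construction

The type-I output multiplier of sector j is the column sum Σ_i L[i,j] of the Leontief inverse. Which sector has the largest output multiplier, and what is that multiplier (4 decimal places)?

Finance (2.0864)

Form M = I − A:
  [  0.91   -0.06   -0.11   -0.04   -0.09   -0.04   -0.08]
  [ -0.03    0.96   -0.04   -0.08   -0.11   -0.04   -0.10]
  [ -0.05   -0.05    0.99   -0.08   -0.11   -0.11   -0.04]
  [ -0.10   -0.04   -0.05    0.90   -0.04   -0.01   -0.09]
  [ -0.09   -0.09   -0.07   -0.10    0.99   -0.01   -0.04]
  [ -0.11   -0.08   -0.08   -0.10   -0.01    0.98   -0.04]
  [ -0.11   -0.07   -0.08   -0.06   -0.11   -0.06    0.92]
Leontief inverse L = M⁻¹:
  [  1.1679    0.1190    0.1700    0.1142    0.1597    0.0832    0.1436]
  [  0.1010    1.0917    0.0928    0.1465    0.1648    0.0718    0.1561]
  [  0.1222    0.1027    1.0654    0.1486    0.1589    0.1378    0.0955]
  [  0.1696    0.0884    0.1038    1.1617    0.1007    0.0442    0.1488]
  [  0.1509    0.1330    0.1171    0.1590    1.0692    0.0432    0.0966]
  [  0.1763    0.1268    0.1315    0.1629    0.0731    1.0561    0.0999]
  [  0.1986    0.1362    0.1494    0.1431    0.1846    0.1043    1.1521]
Total output x = L · d:
  x_0 = 1.1679·92 + 0.1190·64 + 0.1700·20 + 0.1142·75 + 0.1597·91 + 0.0832·89 + 0.1436·5 = 149.6765
  x_1 = 0.1010·92 + 1.0917·64 + 0.0928·20 + 0.1465·75 + 0.1648·91 + 0.0718·89 + 0.1561·5 = 114.1789
  x_2 = 0.1222·92 + 0.1027·64 + 1.0654·20 + 0.1486·75 + 0.1589·91 + 0.1378·89 + 0.0955·5 = 77.4598
  x_3 = 0.1696·92 + 0.0884·64 + 0.1038·20 + 1.1617·75 + 0.1007·91 + 0.0442·89 + 0.1488·5 = 124.3018
  x_4 = 0.1509·92 + 0.1330·64 + 0.1171·20 + 0.1590·75 + 1.0692·91 + 0.0432·89 + 0.0966·5 = 138.2872
  x_5 = 0.1763·92 + 0.1268·64 + 0.1315·20 + 0.1629·75 + 0.0731·91 + 1.0561·89 + 0.0999·5 = 140.3167
  x_6 = 0.1986·92 + 0.1362·64 + 0.1494·20 + 0.1431·75 + 0.1846·91 + 0.1043·89 + 1.1521·5 = 72.5461
Output multipliers (column sums of L):
  Finance: 2.0864
  Manufacturing: 1.7977
  Energy: 1.8299
  Transport: 2.0360
  Textiles: 1.9110
  Healthcare: 1.5405
  Construction: 1.8926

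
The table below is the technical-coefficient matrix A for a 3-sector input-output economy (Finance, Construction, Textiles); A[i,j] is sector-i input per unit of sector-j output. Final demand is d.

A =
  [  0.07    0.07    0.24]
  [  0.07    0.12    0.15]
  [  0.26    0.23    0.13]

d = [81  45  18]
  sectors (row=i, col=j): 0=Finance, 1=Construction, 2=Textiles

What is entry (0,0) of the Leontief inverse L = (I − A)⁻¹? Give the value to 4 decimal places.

Form M = I − A:
  [  0.93   -0.07   -0.24]
  [ -0.07    0.88   -0.15]
  [ -0.26   -0.23    0.87]
Leontief inverse L = M⁻¹:
  [  1.1904    0.1890    0.3610]
  [  0.1627    1.2158    0.2545]
  [  0.3988    0.3779    1.3246]
Total output x = L · d:
  x_0 = 1.1904·81 + 0.1890·45 + 0.3610·18 = 111.4284
  x_1 = 0.1627·81 + 1.2158·45 + 0.2545·18 = 72.4685
  x_2 = 0.3988·81 + 0.3779·45 + 1.3246·18 = 73.1484

L[0,0] = 1.1904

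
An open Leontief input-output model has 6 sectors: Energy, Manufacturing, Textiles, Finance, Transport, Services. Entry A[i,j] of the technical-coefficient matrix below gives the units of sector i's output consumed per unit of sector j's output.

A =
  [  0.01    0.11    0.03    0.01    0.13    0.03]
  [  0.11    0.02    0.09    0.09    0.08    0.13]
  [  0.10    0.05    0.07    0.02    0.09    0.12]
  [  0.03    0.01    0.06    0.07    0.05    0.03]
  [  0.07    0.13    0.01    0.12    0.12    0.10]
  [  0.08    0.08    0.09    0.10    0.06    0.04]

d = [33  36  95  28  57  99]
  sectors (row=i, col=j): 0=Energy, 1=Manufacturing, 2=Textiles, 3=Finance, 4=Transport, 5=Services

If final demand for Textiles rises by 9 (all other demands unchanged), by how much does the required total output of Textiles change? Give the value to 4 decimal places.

10.0346

Form M = I − A:
  [  0.99   -0.11   -0.03   -0.01   -0.13   -0.03]
  [ -0.11    0.98   -0.09   -0.09   -0.08   -0.13]
  [ -0.10   -0.05    0.93   -0.02   -0.09   -0.12]
  [ -0.03   -0.01   -0.06    0.93   -0.05   -0.03]
  [ -0.07   -0.13   -0.01   -0.12    0.88   -0.10]
  [ -0.08   -0.08   -0.09   -0.10   -0.06    0.96]
Leontief inverse L = M⁻¹:
  [  1.0551    0.1536    0.0628    0.0604    0.1853    0.0828]
  [  0.1659    1.0844    0.1402    0.1508    0.1590    0.1908]
  [  0.1533    0.1111    1.1150    0.0767    0.1633    0.1786]
  [  0.0571    0.0384    0.0833    1.0992    0.0870    0.0608]
  [  0.1328    0.1936    0.0650    0.1950    1.2029    0.1699]
  [  0.1304    0.1297    0.1342    0.1515    0.1283    1.0982]
Total output x = L · d:
  x_0 = 1.0551·33 + 0.1536·36 + 0.0628·95 + 0.0604·28 + 0.1853·57 + 0.0828·99 = 66.7692
  x_1 = 0.1659·33 + 1.0844·36 + 0.1402·95 + 0.1508·28 + 0.1590·57 + 0.1908·99 = 90.0073
  x_2 = 0.1533·33 + 0.1111·36 + 1.1150·95 + 0.0767·28 + 0.1633·57 + 0.1786·99 = 144.1160
  x_3 = 0.0571·33 + 0.0384·36 + 0.0833·95 + 1.0992·28 + 0.0870·57 + 0.0608·99 = 52.9337
  x_4 = 0.1328·33 + 0.1936·36 + 0.0650·95 + 0.1950·28 + 1.2029·57 + 0.1699·99 = 108.3713
  x_5 = 0.1304·33 + 0.1297·36 + 0.1342·95 + 0.1515·28 + 0.1283·57 + 1.0982·99 = 141.9877
Δx_2 = L[2,2] · Δd_2 = 1.1150 · 9 = 10.0346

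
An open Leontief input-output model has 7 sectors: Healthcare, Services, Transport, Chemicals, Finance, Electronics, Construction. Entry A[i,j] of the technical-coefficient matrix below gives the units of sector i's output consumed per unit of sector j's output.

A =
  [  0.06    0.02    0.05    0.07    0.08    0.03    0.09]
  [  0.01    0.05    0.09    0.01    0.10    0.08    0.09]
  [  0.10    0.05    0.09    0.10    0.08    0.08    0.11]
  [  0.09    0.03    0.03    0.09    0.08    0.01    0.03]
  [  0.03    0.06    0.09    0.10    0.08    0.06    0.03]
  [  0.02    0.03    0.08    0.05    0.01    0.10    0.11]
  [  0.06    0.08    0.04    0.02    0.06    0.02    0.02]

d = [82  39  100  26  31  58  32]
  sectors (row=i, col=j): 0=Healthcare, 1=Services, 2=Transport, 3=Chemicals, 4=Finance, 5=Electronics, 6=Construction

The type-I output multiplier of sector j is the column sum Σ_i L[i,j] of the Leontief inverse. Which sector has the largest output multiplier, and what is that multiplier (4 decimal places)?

Form M = I − A:
  [  0.94   -0.02   -0.05   -0.07   -0.08   -0.03   -0.09]
  [ -0.01    0.95   -0.09   -0.01   -0.10   -0.08   -0.09]
  [ -0.10   -0.05    0.91   -0.10   -0.08   -0.08   -0.11]
  [ -0.09   -0.03   -0.03    0.91   -0.08   -0.01   -0.03]
  [ -0.03   -0.06   -0.09   -0.10    0.92   -0.06   -0.03]
  [ -0.02   -0.03   -0.08   -0.05   -0.01    0.90   -0.11]
  [ -0.06   -0.08   -0.04   -0.02   -0.06   -0.02    0.98]
Leontief inverse L = M⁻¹:
  [  1.0992    0.0528    0.0934    0.1158    0.1287    0.0624    0.1308]
  [  0.0490    1.0884    0.1444    0.0581    0.1507    0.1250    0.1411]
  [  0.1594    0.0985    1.1576    0.1686    0.1530    0.1330    0.1784]
  [  0.1257    0.0569    0.0687    1.1342    0.1265    0.0379    0.0673]
  [  0.0749    0.0961    0.1438    0.1550    1.1364    0.1031    0.0830]
  [  0.0586    0.0632    0.1247    0.0907    0.0533    1.1378    0.1573]
  [  0.0862    0.1044    0.0775    0.0532    0.0997    0.0498    1.0569]
Total output x = L · d:
  x_0 = 1.0992·82 + 0.0528·39 + 0.0934·100 + 0.1158·26 + 0.1287·31 + 0.0624·58 + 0.1308·32 = 116.3433
  x_1 = 0.0490·82 + 1.0884·39 + 0.1444·100 + 0.0581·26 + 0.1507·31 + 0.1250·58 + 0.1411·32 = 78.8533
  x_2 = 0.1594·82 + 0.0985·39 + 1.1576·100 + 0.1686·26 + 0.1530·31 + 0.1330·58 + 0.1784·32 = 155.2267
  x_3 = 0.1257·82 + 0.0569·39 + 0.0687·100 + 1.1342·26 + 0.1265·31 + 0.0379·58 + 0.0673·32 = 57.1612
  x_4 = 0.0749·82 + 0.0961·39 + 0.1438·100 + 0.1550·26 + 1.1364·31 + 0.1031·58 + 0.0830·32 = 72.1702
  x_5 = 0.0586·82 + 0.0632·39 + 0.1247·100 + 0.0907·26 + 0.0533·31 + 1.1378·58 + 0.1573·32 = 94.7754
  x_6 = 0.0862·82 + 0.1044·39 + 0.0775·100 + 0.0532·26 + 0.0997·31 + 0.0498·58 + 1.0569·32 = 60.0682
Output multipliers (column sums of L):
  Healthcare: 1.6529
  Services: 1.5604
  Transport: 1.8101
  Chemicals: 1.7757
  Finance: 1.8484
  Electronics: 1.6491
  Construction: 1.8147

Finance (1.8484)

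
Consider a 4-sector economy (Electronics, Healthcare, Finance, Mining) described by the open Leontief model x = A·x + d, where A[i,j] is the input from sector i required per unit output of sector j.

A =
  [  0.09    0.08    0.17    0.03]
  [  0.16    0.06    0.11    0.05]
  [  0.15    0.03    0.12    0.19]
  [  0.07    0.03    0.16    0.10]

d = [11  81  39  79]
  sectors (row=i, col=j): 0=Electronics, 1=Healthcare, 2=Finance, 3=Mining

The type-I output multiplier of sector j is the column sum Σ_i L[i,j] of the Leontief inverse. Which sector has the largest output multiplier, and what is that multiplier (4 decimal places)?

Form M = I − A:
  [  0.91   -0.08   -0.17   -0.03]
  [ -0.16    0.94   -0.11   -0.05]
  [ -0.15   -0.03    0.88   -0.19]
  [ -0.07   -0.03   -0.16    0.90]
Leontief inverse L = M⁻¹:
  [  1.1685    0.1108    0.2577    0.0995]
  [  0.2342    1.0938    0.2022    0.1113]
  [  0.2376    0.0685    1.2406    0.2736]
  [  0.1409    0.0573    0.2473    1.1712]
Total output x = L · d:
  x_0 = 1.1685·11 + 0.1108·81 + 0.2577·39 + 0.0995·79 = 39.7434
  x_1 = 0.2342·11 + 1.0938·81 + 0.2022·39 + 0.1113·79 = 107.8458
  x_2 = 0.2376·11 + 0.0685·81 + 1.2406·39 + 0.2736·79 = 78.1651
  x_3 = 0.1409·11 + 0.0573·81 + 0.2473·39 + 1.1712·79 = 108.3598
Output multipliers (column sums of L):
  Electronics: 1.7812
  Healthcare: 1.3304
  Finance: 1.9478
  Mining: 1.6556

Finance (1.9478)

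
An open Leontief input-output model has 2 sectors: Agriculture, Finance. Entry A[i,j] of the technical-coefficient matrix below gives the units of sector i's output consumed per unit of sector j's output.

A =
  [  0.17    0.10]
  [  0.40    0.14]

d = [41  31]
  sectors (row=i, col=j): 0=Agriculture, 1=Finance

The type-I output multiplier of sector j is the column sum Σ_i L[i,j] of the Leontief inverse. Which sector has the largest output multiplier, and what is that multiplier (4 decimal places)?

Form M = I − A:
  [  0.83   -0.10]
  [ -0.40    0.86]
Leontief inverse L = M⁻¹:
  [  1.2763    0.1484]
  [  0.5936    1.2318]
Total output x = L · d:
  x_0 = 1.2763·41 + 0.1484·31 = 56.9308
  x_1 = 0.5936·41 + 1.2318·31 = 62.5260
Output multipliers (column sums of L):
  Agriculture: 1.8700
  Finance: 1.3802

Agriculture (1.8700)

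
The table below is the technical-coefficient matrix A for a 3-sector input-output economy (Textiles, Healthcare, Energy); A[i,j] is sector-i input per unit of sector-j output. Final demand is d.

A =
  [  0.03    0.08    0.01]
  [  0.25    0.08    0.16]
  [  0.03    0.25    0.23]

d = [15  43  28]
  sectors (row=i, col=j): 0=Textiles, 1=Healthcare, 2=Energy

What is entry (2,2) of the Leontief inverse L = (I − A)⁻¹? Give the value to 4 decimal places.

Form M = I − A:
  [  0.97   -0.08   -0.01]
  [ -0.25    0.92   -0.16]
  [ -0.03   -0.25    0.77]
Leontief inverse L = M⁻¹:
  [  1.0582    0.1015    0.0348]
  [  0.3124    1.1820    0.2497]
  [  0.1426    0.3877    1.3811]
Total output x = L · d:
  x_0 = 1.0582·15 + 0.1015·43 + 0.0348·28 = 21.2112
  x_1 = 0.3124·15 + 1.1820·43 + 0.2497·28 = 62.4999
  x_2 = 0.1426·15 + 0.3877·43 + 1.3811·28 = 57.4822

L[2,2] = 1.3811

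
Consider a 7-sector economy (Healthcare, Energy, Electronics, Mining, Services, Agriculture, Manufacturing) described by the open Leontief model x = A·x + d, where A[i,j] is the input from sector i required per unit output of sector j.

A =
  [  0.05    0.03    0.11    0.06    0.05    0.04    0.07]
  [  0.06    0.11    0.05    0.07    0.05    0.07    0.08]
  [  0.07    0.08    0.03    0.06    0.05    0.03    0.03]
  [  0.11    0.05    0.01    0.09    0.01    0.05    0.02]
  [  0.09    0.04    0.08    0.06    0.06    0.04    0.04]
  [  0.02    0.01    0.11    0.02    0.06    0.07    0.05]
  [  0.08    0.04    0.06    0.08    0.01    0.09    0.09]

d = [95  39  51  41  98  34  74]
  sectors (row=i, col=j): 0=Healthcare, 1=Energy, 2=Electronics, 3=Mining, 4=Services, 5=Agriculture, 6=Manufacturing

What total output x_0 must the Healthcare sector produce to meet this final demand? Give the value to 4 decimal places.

136.6021

Form M = I − A:
  [  0.95   -0.03   -0.11   -0.06   -0.05   -0.04   -0.07]
  [ -0.06    0.89   -0.05   -0.07   -0.05   -0.07   -0.08]
  [ -0.07   -0.08    0.97   -0.06   -0.05   -0.03   -0.03]
  [ -0.11   -0.05   -0.01    0.91   -0.01   -0.05   -0.02]
  [ -0.09   -0.04   -0.08   -0.06    0.94   -0.04   -0.04]
  [ -0.02   -0.01   -0.11   -0.02   -0.06    0.93   -0.05]
  [ -0.08   -0.04   -0.06   -0.08   -0.01   -0.09    0.91]
Leontief inverse L = M⁻¹:
  [  1.0975    0.0653    0.1503    0.1033    0.0769    0.0760    0.1050]
  [  0.1156    1.1543    0.1019    0.1223    0.0831    0.1175    0.1265]
  [  0.1107    0.1120    1.0673    0.0980    0.0743    0.0621    0.0624]
  [  0.1477    0.0771    0.0472    1.1260    0.0321    0.0805    0.0503]
  [  0.1368    0.0746    0.1234    0.1029    1.0883    0.0751    0.0754]
  [  0.0569    0.0376    0.1453    0.0528    0.0843    1.0992    0.0777]
  [  0.1290    0.0752    0.1079    0.1263    0.0384    0.1326    1.1307]
Total output x = L · d:
  x_0 = 1.0975·95 + 0.0653·39 + 0.1503·51 + 0.1033·41 + 0.0769·98 + 0.0760·34 + 0.1050·74 = 136.6021
  x_1 = 0.1156·95 + 1.1543·39 + 0.1019·51 + 0.1223·41 + 0.0831·98 + 0.1175·34 + 0.1265·74 = 87.7097
  x_2 = 0.1107·95 + 0.1120·39 + 1.0673·51 + 0.0980·41 + 0.0743·98 + 0.0621·34 + 0.0624·74 = 87.3414
  x_3 = 0.1477·95 + 0.0771·39 + 0.0472·51 + 1.1260·41 + 0.0321·98 + 0.0805·34 + 0.0503·74 = 75.2143
  x_4 = 0.1368·95 + 0.0746·39 + 0.1234·51 + 0.1029·41 + 1.0883·98 + 0.0751·34 + 0.0754·74 = 141.2006
  x_5 = 0.0569·95 + 0.0376·39 + 0.1453·51 + 0.0528·41 + 0.0843·98 + 1.0992·34 + 0.0777·74 = 67.8320
  x_6 = 0.1290·95 + 0.0752·39 + 0.1079·51 + 0.1263·41 + 0.0384·98 + 0.1326·34 + 1.1307·74 = 117.8144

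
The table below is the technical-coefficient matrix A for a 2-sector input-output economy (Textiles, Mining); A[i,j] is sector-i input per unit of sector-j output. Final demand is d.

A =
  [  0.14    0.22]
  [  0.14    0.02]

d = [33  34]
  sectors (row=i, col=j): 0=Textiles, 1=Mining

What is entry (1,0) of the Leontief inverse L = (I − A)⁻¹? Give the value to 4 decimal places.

Form M = I − A:
  [  0.86   -0.22]
  [ -0.14    0.98]
Leontief inverse L = M⁻¹:
  [  1.2069    0.2709]
  [  0.1724    1.0591]
Total output x = L · d:
  x_0 = 1.2069·33 + 0.2709·34 = 49.0394
  x_1 = 0.1724·33 + 1.0591·34 = 41.6995

L[1,0] = 0.1724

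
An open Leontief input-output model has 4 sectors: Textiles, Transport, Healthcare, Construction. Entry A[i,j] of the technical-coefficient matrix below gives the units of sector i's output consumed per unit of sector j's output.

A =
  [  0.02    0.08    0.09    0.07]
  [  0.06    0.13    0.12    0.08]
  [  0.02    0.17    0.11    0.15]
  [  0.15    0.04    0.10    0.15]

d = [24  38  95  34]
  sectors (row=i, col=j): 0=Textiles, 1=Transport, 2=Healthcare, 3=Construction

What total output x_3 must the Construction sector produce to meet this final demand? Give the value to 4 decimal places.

67.3384

Form M = I − A:
  [  0.98   -0.08   -0.09   -0.07]
  [ -0.06    0.87   -0.12   -0.08]
  [ -0.02   -0.17    0.89   -0.15]
  [ -0.15   -0.04   -0.10    0.85]
Leontief inverse L = M⁻¹:
  [  1.0499    0.1290    0.1374    0.1229]
  [  0.1013    1.2030    0.1899    0.1551]
  [  0.0765    0.2510    1.1922    0.2403]
  [  0.1990    0.1089    0.1734    1.2337]
Total output x = L · d:
  x_0 = 1.0499·24 + 0.1290·38 + 0.1374·95 + 0.1229·34 = 47.3286
  x_1 = 0.1013·24 + 1.2030·38 + 0.1899·95 + 0.1551·34 = 71.4518
  x_2 = 0.0765·24 + 0.2510·38 + 1.1922·95 + 0.2403·34 = 132.8024
  x_3 = 0.1990·24 + 0.1089·38 + 0.1734·95 + 1.2337·34 = 67.3384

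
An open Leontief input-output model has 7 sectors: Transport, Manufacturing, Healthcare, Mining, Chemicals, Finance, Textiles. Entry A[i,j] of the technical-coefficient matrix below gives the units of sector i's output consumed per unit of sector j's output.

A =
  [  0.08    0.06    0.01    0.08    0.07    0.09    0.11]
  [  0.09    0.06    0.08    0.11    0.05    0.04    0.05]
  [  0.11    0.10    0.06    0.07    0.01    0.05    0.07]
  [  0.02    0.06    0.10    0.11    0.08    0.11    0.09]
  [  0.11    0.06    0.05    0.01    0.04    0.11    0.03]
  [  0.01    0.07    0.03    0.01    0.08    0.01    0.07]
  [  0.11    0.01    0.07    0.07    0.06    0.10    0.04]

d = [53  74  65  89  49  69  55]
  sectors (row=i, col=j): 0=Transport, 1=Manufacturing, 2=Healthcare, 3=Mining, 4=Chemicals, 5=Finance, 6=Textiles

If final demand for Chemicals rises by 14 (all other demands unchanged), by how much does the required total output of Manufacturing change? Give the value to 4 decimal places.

Form M = I − A:
  [  0.92   -0.06   -0.01   -0.08   -0.07   -0.09   -0.11]
  [ -0.09    0.94   -0.08   -0.11   -0.05   -0.04   -0.05]
  [ -0.11   -0.10    0.94   -0.07   -0.01   -0.05   -0.07]
  [ -0.02   -0.06   -0.10    0.89   -0.08   -0.11   -0.09]
  [ -0.11   -0.06   -0.05   -0.01    0.96   -0.11   -0.03]
  [ -0.01   -0.07   -0.03   -0.01   -0.08    0.99   -0.07]
  [ -0.11   -0.01   -0.07   -0.07   -0.06   -0.10    0.96]
Leontief inverse L = M⁻¹:
  [  1.1449    0.1099    0.0605    0.1378    0.1251    0.1579    0.1697]
  [  0.1554    1.1146    0.1322    0.1733    0.1012    0.1077    0.1128]
  [  0.1746    0.1514    1.1095    0.1340    0.0610    0.1130    0.1315]
  [  0.0941    0.1224    0.1614    1.1758    0.1380    0.1835    0.1568]
  [  0.1624    0.1046    0.0851    0.0545    1.0826    0.1578    0.0807]
  [  0.0538    0.0985    0.0600    0.0425    0.1068    1.0486    0.0995]
  [  0.1681    0.0610    0.1125    0.1209    0.1087    0.1599    1.0987]
Total output x = L · d:
  x_0 = 1.1449·53 + 0.1099·74 + 0.0605·65 + 0.1378·89 + 0.1251·49 + 0.1579·69 + 0.1697·55 = 111.3604
  x_1 = 0.1554·53 + 1.1146·74 + 0.1322·65 + 0.1733·89 + 0.1012·49 + 0.1077·69 + 0.1128·55 = 133.3228
  x_2 = 0.1746·53 + 0.1514·74 + 1.1095·65 + 0.1340·89 + 0.0610·49 + 0.1130·69 + 0.1315·55 = 122.5144
  x_3 = 0.0941·53 + 0.1224·74 + 0.1614·65 + 1.1758·89 + 0.1380·49 + 0.1835·69 + 0.1568·55 = 157.2248
  x_4 = 0.1624·53 + 0.1046·74 + 0.0851·65 + 0.0545·89 + 1.0826·49 + 0.1578·69 + 0.0807·55 = 95.0976
  x_5 = 0.0538·53 + 0.0985·74 + 0.0600·65 + 0.0425·89 + 0.1068·49 + 1.0486·69 + 0.0995·55 = 100.8910
  x_6 = 0.1681·53 + 0.0610·74 + 0.1125·65 + 0.1209·89 + 0.1087·49 + 0.1599·69 + 1.0987·55 = 108.2912
Δx_1 = L[1,4] · Δd_4 = 0.1012 · 14 = 1.4171

1.4171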